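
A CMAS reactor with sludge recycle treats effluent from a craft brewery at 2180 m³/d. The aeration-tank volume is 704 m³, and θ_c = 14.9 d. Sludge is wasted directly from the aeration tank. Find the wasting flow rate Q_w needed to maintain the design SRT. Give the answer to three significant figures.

Wasting from the aeration tank: Q_w = V / θ_c = 704.0 / 14.9 = 47.25 m³/d.

Q_w ≈ 47.2 m³/d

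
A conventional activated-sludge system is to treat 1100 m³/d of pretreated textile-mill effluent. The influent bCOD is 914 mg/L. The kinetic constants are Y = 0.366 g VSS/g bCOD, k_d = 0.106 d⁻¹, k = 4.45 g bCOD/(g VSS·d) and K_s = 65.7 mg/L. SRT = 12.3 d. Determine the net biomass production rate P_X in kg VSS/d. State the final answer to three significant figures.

From the Monod/SRT balance for a CMAS, S = K_s·(1+k_d θ_c)/[θ_c·(Y k − k_d) − 1] = 65.7 × (1 + 0.106 × 12.3) / [12.3 × (0.366 × 4.45 − 0.106) − 1] = 151.4 / 17.73 = 8.537 mg/L.
Y_obs = Y / (1 + k_d θ_c) = 0.366 / (1 + 0.106 × 12.3) = 0.366 / 2.304 = 0.1589.
Mass of bCOD removed per day: Q(S₀ − S) = 1100 × 905.5 g/m³ = 996.0 kg/d.
Biomass produced: P_X = Y_obs·Q·ΔS = 0.1589 × 996.0 ≈ 158.2 kg VSS/d.

P_X ≈ 158 kg VSS/d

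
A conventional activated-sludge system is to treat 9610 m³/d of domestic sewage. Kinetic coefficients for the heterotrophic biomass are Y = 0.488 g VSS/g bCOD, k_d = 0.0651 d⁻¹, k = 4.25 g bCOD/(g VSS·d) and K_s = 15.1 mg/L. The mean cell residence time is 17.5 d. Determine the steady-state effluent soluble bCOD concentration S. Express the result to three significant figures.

From the Monod/SRT balance for a CMAS, S = K_s·(1+k_d θ_c)/[θ_c·(Y k − k_d) − 1] = 15.1 × (1 + 0.0651 × 17.5) / [17.5 × (0.488 × 4.25 − 0.0651) − 1] = 32.30 / 34.16 = 0.9457 mg/L.

S ≈ 0.946 mg/L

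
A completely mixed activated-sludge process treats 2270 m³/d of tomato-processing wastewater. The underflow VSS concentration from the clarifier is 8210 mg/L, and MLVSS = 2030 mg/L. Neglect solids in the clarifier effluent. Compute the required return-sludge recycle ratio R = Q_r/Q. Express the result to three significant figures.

R ≈ 0.328

R = Q_r/Q = X/(X_r − X) = 2030 / (8210 − 2030) = 0.3285.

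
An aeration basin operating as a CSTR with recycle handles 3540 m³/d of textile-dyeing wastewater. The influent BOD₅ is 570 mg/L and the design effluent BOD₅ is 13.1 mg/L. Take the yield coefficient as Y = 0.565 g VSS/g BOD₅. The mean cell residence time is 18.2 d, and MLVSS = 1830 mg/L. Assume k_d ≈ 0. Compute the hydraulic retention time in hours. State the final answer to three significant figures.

τ ≈ 75.1 h

With k_d = 0 the design equation reduces to V = Y Q (S₀−S) θ_c / X = 0.565 × 3540 × (570 − 13.1) × 18.2 / 1830 = 11078 m³.
HRT = V/Q = 11078 m³ / 3540 m³·d⁻¹ = 3.129 d × 24 = 75.10 h.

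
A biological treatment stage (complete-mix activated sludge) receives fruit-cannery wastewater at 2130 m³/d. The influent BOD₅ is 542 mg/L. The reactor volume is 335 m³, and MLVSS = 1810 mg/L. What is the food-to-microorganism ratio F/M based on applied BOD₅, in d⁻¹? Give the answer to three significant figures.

F/M ≈ 1.90 d⁻¹

Food-to-microorganism ratio F/M = Q S₀ / (V X) = 2130 × 542 / (335.0 × 1810) = 1.904 d⁻¹.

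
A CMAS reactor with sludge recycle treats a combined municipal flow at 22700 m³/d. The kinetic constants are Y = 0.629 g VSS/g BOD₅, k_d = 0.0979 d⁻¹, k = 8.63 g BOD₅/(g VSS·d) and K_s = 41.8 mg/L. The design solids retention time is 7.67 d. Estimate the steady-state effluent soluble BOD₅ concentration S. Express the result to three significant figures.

For a completely mixed reactor with recycle the Lawrence–McCarty relation gives S = K_s·(1 + k_d·θ_c) / [θ_c·(Y·k − k_d) − 1] = 41.8 × (1 + 0.0979 × 7.67) / [7.67 × (0.629 × 8.63 − 0.0979) − 1] = 73.19 / 39.88 = 1.835 mg/L.

S ≈ 1.84 mg/L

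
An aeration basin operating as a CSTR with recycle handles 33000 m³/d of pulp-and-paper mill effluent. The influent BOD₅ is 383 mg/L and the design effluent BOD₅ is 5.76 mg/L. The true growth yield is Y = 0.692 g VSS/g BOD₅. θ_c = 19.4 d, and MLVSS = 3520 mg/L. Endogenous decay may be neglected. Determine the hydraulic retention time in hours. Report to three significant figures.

τ ≈ 34.5 h

Biomass mass balance (decay neglected): V·X = Y·Q·(S₀ − S)·θ_c, so V = 0.692 × 33000 × (383 − 5.76) × 19.4 / 3520 = 47478 m³.
HRT = V/Q = 47478 m³ / 33000 m³·d⁻¹ = 1.439 d × 24 = 34.53 h.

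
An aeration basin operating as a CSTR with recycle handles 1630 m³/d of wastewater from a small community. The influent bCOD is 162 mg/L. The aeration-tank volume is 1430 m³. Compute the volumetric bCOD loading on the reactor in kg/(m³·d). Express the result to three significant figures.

L_v ≈ 0.185 kg bCOD/(m³·d)

Applied bCOD load per unit volume = Q·S₀/V = (1630 × 162/1000)/1430 = 0.1847 kg bCOD·m⁻³·d⁻¹.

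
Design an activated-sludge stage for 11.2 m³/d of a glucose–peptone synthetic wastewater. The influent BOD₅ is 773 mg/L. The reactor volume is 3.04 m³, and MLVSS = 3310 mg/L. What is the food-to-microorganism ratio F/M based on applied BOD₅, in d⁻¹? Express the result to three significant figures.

F/M ≈ 0.860 d⁻¹

Food-to-microorganism ratio F/M = Q S₀ / (V X) = 11.2 × 773 / (3.040 × 3310) = 0.8604 d⁻¹.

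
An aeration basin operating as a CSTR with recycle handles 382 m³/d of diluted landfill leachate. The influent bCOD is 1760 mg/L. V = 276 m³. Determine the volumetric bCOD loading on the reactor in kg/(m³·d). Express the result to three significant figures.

Volumetric loading L_v = Q·S₀ / V = 382 × 1760 g/m³ / 276.0 m³ = 2436 g/(m³·d) = 2.436 kg bCOD/(m³·d).

L_v ≈ 2.44 kg bCOD/(m³·d)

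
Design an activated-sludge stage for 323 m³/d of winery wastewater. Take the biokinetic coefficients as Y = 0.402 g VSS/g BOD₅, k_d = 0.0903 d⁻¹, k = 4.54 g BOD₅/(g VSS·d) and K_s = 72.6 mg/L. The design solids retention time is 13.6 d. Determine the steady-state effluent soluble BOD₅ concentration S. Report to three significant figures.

From the Monod/SRT balance for a CMAS, S = K_s·(1+k_d θ_c)/[θ_c·(Y k − k_d) − 1] = 72.6 × (1 + 0.0903 × 13.6) / [13.6 × (0.402 × 4.54 − 0.0903) − 1] = 161.8 / 22.59 = 7.160 mg/L.

S ≈ 7.16 mg/L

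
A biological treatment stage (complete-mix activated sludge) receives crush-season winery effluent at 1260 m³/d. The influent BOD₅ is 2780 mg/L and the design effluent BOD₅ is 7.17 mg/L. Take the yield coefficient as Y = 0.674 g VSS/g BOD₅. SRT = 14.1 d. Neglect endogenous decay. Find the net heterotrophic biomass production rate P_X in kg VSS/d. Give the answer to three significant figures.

P_X ≈ 2350 kg VSS/d

With endogenous decay neglected, the observed yield equals the true yield: Y_obs = Y = 0.674 g VSS/g BOD₅.
Mass of BOD₅ removed per day: Q(S₀ − S) = 1260 × 2773 g/m³ = 3494 kg/d.
P_X = Y_obs · Q(S₀ − S) = 0.6740 × 3494 = 2355 kg VSS/d.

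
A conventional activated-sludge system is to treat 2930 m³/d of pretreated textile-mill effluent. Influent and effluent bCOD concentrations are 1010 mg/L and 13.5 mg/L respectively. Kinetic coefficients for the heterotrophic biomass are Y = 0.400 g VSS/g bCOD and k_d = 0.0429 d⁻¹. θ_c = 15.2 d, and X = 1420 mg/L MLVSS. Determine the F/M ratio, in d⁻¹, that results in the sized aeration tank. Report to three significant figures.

F/M ≈ 0.275 d⁻¹

Steady-state biomass mass balance: V·X·(1 + k_d·θ_c) = Y·Q·(S₀ − S)·θ_c, so V = 0.400 × 2930 × (1010 − 13.5) × 15.2 / [1420 × (1 + 0.0429 × 15.2)] = 1.78×10^7 / 2346 = 7567 m³.
F/M = Q·S₀ / (V·X) = 2930 × 1010 / (7567 × 1420) = 0.2754 g bCOD·(g VSS·d)⁻¹.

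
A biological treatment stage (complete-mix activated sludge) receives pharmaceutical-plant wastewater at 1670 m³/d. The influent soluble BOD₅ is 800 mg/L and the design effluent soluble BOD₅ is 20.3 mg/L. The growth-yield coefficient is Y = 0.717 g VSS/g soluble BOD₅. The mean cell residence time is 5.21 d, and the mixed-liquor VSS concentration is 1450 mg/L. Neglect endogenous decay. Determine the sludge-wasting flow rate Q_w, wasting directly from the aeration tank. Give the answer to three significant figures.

Q_w ≈ 644 m³/d

V·X = Y·Q·ΔS·θ_c gives V = 0.717 × 1670 × (800 − 20.3) × 5.21 / 1450 = 3355 m³.
For wasting at MLVSS concentration, Q_w = V/θ_c = 3355/5.21 = 643.9 m³/d.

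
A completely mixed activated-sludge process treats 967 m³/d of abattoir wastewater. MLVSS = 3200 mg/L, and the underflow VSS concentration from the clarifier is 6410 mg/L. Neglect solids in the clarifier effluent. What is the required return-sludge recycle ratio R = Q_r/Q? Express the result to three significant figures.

R ≈ 0.997

Solids balance on the clarifier gives (1+R)X = R·X_r, so R = X/(X_r − X) = 3200 / (6410 − 3200) = 0.9969.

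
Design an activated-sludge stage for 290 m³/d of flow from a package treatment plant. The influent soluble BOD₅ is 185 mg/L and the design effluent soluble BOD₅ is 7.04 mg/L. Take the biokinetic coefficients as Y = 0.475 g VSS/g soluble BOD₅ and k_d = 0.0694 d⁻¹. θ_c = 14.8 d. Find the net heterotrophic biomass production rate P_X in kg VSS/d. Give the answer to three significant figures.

Y_obs = Y / (1 + k_d θ_c) = 0.475 / (1 + 0.0694 × 14.8) = 0.475 / 2.027 = 0.2343.
Q·(S₀ − S) = 290 × (185 − 7.04) × 10⁻³ = 51.61 kg/d removed.
Net biomass production P_X = Y_obs × Q·(S₀ − S) = 0.2343 × 51.61 = 12.09 kg VSS/d.

P_X ≈ 12.1 kg VSS/d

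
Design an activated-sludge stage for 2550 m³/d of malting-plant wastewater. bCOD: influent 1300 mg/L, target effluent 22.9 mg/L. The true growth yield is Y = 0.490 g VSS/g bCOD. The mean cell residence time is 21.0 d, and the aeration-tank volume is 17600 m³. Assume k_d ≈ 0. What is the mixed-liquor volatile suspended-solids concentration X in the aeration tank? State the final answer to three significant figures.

X ≈ 1900 mg/L

Without decay, X = Y Q (S₀−S) θ_c / V = 0.490 × 2550 × (1300 − 22.9) × 21.0 / 17600 = 1904 mg/L.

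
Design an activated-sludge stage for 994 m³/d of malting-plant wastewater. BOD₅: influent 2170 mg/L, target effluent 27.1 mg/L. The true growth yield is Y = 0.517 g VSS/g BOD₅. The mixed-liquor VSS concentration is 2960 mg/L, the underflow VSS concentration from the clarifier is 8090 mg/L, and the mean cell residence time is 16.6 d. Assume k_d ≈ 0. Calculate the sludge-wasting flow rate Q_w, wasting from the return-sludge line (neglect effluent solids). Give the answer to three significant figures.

With k_d = 0 the design equation reduces to V = Y Q (S₀−S) θ_c / X = 0.517 × 994 × (2170 − 27.1) × 16.6 / 2960 = 6176 m³.
θ_c = V·X/(Q_w·X_r) when wasting from the recycle, so Q_w = V·X/(θ_c·X_r) = 6176 × 2960 / (16.6 × 8090) = 136.1 m³/d.

Q_w ≈ 136 m³/d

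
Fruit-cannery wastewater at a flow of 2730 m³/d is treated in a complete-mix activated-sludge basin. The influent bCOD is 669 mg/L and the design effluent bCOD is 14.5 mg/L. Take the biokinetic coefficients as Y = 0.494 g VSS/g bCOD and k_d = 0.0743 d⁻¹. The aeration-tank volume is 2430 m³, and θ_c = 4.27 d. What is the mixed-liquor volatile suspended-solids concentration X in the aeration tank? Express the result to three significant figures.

X = Y·Q·ΔS·θ_c / [V·(1 + k_d θ_c)] = 0.494 × 2730 × (669 − 14.5) × 4.27 / [2430 × (1 + 0.0743 × 4.27)] = 1177 mg/L.

X ≈ 1180 mg/L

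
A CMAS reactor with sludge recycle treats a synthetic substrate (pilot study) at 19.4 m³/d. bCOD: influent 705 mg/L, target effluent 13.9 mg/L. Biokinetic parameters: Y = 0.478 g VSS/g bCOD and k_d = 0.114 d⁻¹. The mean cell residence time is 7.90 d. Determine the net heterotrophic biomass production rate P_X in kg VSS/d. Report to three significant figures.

The observed yield is Y_obs = Y/(1 + k_d·θ_c) = 0.478 / (1 + 0.114 × 7.90) = 0.478 / 1.901 = 0.2515 g VSS per g bCOD removed.
ΔS = 705 − 13.9 = 691.1 mg/L, so the substrate removal rate is 19.4 × 691.1/1000 = 13.41 kg bCOD/d.
Net biomass production P_X = Y_obs × Q·(S₀ − S) = 0.2515 × 13.41 = 3.372 kg VSS/d.

P_X ≈ 3.37 kg VSS/d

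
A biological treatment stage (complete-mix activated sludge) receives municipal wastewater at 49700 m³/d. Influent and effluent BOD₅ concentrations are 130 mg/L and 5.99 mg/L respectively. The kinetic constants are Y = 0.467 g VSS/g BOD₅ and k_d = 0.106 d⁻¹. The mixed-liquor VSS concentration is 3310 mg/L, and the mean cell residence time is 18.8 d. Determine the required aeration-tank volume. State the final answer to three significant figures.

Steady-state biomass mass balance: V·X·(1 + k_d·θ_c) = Y·Q·(S₀ − S)·θ_c, so V = 0.467 × 49700 × (130 − 5.99) × 18.8 / [3310 × (1 + 0.106 × 18.8)] = 5.41×10^7 / 9906 = 5462 m³.

V ≈ 5460 m³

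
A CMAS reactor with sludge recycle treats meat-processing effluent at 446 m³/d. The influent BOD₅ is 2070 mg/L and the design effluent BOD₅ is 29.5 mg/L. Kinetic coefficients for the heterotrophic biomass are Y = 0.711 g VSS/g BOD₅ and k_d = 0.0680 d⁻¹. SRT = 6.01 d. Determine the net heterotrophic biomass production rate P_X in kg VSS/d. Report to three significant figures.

P_X ≈ 459 kg VSS/d

The observed yield is Y_obs = Y/(1 + k_d·θ_c) = 0.711 / (1 + 0.0680 × 6.01) = 0.711 / 1.409 = 0.5047 g VSS per g BOD₅ removed.
ΔS = 2070 − 29.5 = 2040 mg/L, so the substrate removal rate is 446 × 2040/1000 = 910.1 kg BOD₅/d.
Biomass produced: P_X = Y_obs·Q·ΔS = 0.5047 × 910.1 ≈ 459.3 kg VSS/d.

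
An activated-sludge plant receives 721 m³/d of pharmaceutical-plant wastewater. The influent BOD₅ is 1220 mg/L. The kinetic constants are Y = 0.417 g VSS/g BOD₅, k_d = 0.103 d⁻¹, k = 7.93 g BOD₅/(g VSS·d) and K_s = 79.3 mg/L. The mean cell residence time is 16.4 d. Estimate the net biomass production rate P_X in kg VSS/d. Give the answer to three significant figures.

Effluent substrate depends only on kinetics and SRT: S = K_s(1 + k_d θ_c) / [θ_c(Yk − k_d) − 1] = 79.3 × (1 + 0.103 × 16.4) / [16.4 × (0.417 × 7.93 − 0.103) − 1] = 213.3 / 51.54 = 4.137 mg/L.
Observed yield with endogenous decay: Y_obs = Y / (1 + k_d·θ_c) = 0.417 / (1 + 0.103 × 16.4) = 0.417 / 2.689 = 0.1551 g VSS/g BOD₅.
ΔS = 1220 − 4.14 = 1216 mg/L, so the substrate removal rate is 721 × 1216/1000 = 876.6 kg BOD₅/d.
Net biomass production P_X = Y_obs × Q·(S₀ − S) = 0.1551 × 876.6 = 135.9 kg VSS/d.

P_X ≈ 136 kg VSS/d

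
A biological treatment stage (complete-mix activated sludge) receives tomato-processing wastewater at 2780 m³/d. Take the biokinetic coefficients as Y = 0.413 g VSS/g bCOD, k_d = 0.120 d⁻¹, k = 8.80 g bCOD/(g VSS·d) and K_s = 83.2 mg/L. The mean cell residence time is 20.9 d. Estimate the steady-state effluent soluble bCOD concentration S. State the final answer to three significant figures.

S ≈ 4.03 mg/L

From the Monod/SRT balance for a CMAS, S = K_s·(1+k_d θ_c)/[θ_c·(Y k − k_d) − 1] = 83.2 × (1 + 0.120 × 20.9) / [20.9 × (0.413 × 8.80 − 0.120) − 1] = 291.9 / 72.45 = 4.028 mg/L.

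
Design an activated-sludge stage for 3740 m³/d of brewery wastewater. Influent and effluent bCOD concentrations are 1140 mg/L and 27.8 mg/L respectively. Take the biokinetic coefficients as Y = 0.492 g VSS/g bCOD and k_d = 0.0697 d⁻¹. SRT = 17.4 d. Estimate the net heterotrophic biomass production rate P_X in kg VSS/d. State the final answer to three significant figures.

Correct the yield for decay: Y_obs = Y/(1 + k_d θ_c) = 0.492 / (1 + 0.0697 × 17.4) = 0.492 / 2.213 = 0.2223.
ΔS = 1140 − 27.8 = 1112 mg/L, so the substrate removal rate is 3740 × 1112/1000 = 4160 kg bCOD/d.
Net biomass production P_X = Y_obs × Q·(S₀ − S) = 0.2223 × 4160 = 924.9 kg VSS/d.

P_X ≈ 925 kg VSS/d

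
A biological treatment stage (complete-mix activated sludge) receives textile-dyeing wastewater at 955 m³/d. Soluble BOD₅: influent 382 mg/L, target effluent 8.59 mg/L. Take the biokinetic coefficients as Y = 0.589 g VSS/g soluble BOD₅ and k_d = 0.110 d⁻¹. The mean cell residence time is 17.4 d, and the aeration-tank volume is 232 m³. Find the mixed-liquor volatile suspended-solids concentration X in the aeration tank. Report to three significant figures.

X ≈ 5410 mg/L

X = Y·Q·ΔS·θ_c / [V·(1 + k_d θ_c)] = 0.589 × 955 × (382 − 8.59) × 17.4 / [232 × (1 + 0.110 × 17.4)] = 5406 mg/L.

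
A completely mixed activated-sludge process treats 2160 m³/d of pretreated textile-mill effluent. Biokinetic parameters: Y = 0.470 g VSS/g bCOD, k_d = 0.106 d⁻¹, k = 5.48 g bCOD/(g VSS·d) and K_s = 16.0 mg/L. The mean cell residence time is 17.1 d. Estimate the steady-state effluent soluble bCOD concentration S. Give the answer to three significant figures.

For a completely mixed reactor with recycle the Lawrence–McCarty relation gives S = K_s·(1 + k_d·θ_c) / [θ_c·(Y·k − k_d) − 1] = 16.0 × (1 + 0.106 × 17.1) / [17.1 × (0.470 × 5.48 − 0.106) − 1] = 45.00 / 41.23 = 1.091 mg/L.

S ≈ 1.09 mg/L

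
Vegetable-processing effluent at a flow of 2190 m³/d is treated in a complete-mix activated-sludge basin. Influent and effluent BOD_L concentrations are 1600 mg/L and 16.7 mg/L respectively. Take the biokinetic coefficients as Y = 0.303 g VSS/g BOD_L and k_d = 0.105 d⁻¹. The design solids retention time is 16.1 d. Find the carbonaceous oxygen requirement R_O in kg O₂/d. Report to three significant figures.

Observed yield with endogenous decay: Y_obs = Y / (1 + k_d·θ_c) = 0.303 / (1 + 0.105 × 16.1) = 0.303 / 2.691 = 0.1126 g VSS/g BOD_L.
Substrate removed = Q·(S₀ − S) = 2190 m³/d × (1600 − 16.7) g/m³ = 3.47×10^6 g/d = 3467 kg/d.
Biomass synthesised: P_X = Y_obs × 3467 = 390.5 kg VSS/d.
R_O = Q·ΔS − 1.42 P_X = 3467 − 554.5 = 2913 kg O₂/d.

R_O ≈ 2910 kg O₂/d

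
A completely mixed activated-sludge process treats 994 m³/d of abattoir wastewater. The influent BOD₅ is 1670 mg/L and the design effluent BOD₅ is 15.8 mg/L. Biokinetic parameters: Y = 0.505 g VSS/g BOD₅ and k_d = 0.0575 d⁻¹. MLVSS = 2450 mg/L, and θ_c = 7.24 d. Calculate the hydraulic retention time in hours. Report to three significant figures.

τ ≈ 41.8 h

Steady-state biomass mass balance: V·X·(1 + k_d·θ_c) = Y·Q·(S₀ − S)·θ_c, so V = 0.505 × 994 × (1670 − 15.8) × 7.24 / [2450 × (1 + 0.0575 × 7.24)] = 6.01×10^6 / 3470 = 1733 m³.
HRT = V/Q = 1733 m³ / 994 m³·d⁻¹ = 1.743 d × 24 = 41.83 h.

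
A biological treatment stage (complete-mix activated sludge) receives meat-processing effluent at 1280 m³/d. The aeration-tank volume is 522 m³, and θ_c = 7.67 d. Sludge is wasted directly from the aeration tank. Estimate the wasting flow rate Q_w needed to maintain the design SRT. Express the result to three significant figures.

Q_w ≈ 68.1 m³/d

With mixed-liquor wasting, θ_c = V/Q_w, so Q_w = V/θ_c = 522.0/7.67 = 68.06 m³/d.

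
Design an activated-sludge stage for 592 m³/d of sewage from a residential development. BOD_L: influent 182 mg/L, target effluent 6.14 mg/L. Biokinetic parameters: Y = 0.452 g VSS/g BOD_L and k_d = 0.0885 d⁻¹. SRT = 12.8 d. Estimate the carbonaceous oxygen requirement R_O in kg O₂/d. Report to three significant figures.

R_O ≈ 72.8 kg O₂/d

Observed yield with endogenous decay: Y_obs = Y / (1 + k_d·θ_c) = 0.452 / (1 + 0.0885 × 12.8) = 0.452 / 2.133 = 0.2119 g VSS/g BOD_L.
Substrate removed = Q·(S₀ − S) = 592 m³/d × (182 − 6.14) g/m³ = 1.04×10^5 g/d = 104.1 kg/d.
P_X = Y_obs·Q·(S₀ − S) = 0.2119 × 104.1 = 22.06 kg VSS/d.
Carbonaceous O₂ demand = substrate oxidised − cell-mass equivalent = 104.1 − 1.42 × 22.06 = 72.78 kg O₂/d.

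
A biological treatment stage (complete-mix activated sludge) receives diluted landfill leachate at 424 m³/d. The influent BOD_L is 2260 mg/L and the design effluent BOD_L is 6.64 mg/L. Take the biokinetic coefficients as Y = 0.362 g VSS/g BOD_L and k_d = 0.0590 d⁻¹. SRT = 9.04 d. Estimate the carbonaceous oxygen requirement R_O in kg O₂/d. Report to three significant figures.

R_O ≈ 635 kg O₂/d

Correct the yield for decay: Y_obs = Y/(1 + k_d θ_c) = 0.362 / (1 + 0.0590 × 9.04) = 0.362 / 1.533 = 0.2361.
Substrate removed = Q·(S₀ − S) = 424 m³/d × (2260 − 6.64) g/m³ = 9.55×10^5 g/d = 955.4 kg/d.
Biomass synthesised: P_X = Y_obs × 955.4 = 225.6 kg VSS/d.
R_O = Q·ΔS − 1.42 P_X = 955.4 − 320.3 = 635.1 kg O₂/d.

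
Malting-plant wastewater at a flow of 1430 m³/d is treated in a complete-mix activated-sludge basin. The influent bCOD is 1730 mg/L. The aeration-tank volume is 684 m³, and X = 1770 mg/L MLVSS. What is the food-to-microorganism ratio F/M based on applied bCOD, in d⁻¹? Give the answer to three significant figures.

F/M ≈ 2.04 d⁻¹

F/M = applied load / biomass = Q·S₀/(V·X) = 1430 × 1730 / (684.0 × 1770) = 2.043 d⁻¹.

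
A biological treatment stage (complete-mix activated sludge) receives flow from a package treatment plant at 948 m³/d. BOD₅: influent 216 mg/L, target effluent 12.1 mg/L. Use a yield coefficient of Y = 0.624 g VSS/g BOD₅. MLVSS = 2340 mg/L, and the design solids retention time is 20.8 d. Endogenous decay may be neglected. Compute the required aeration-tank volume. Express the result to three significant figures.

V·X = Y·Q·ΔS·θ_c gives V = 0.624 × 948 × (216 − 12.1) × 20.8 / 2340 = 1072 m³.

V ≈ 1070 m³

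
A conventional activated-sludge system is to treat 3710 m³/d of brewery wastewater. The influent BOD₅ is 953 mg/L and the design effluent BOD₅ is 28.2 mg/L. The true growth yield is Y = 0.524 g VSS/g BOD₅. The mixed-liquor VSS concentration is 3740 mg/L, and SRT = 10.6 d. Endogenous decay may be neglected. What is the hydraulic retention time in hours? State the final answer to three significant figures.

τ ≈ 33.0 h

With k_d = 0 the design equation reduces to V = Y Q (S₀−S) θ_c / X = 0.524 × 3710 × (953 − 28.2) × 10.6 / 3740 = 5096 m³.
HRT = V/Q = 5096 m³ / 3710 m³·d⁻¹ = 1.373 d × 24 = 32.96 h.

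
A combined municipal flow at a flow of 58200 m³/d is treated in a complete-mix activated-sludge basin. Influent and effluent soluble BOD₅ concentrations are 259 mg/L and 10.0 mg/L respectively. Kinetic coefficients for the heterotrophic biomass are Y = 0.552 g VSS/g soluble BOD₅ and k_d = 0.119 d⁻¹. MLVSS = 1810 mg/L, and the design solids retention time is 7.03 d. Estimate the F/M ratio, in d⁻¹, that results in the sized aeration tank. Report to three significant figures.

Steady-state biomass mass balance: V·X·(1 + k_d·θ_c) = Y·Q·(S₀ − S)·θ_c, so V = 0.552 × 58200 × (259 − 10.0) × 7.03 / [1810 × (1 + 0.119 × 7.03)] = 5.62×10^7 / 3324 = 16917 m³.
F/M = Q·S₀ / (V·X) = 58200 × 259 / (16917 × 1810) = 0.4923 g soluble BOD₅·(g VSS·d)⁻¹.

F/M ≈ 0.492 d⁻¹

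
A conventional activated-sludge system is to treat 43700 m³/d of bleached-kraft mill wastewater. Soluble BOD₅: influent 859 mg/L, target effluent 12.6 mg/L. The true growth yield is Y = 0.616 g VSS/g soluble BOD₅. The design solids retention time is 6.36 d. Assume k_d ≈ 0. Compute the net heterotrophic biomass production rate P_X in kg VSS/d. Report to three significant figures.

Since k_d ≈ 0, Y_obs = Y = 0.616 g VSS/g soluble BOD₅.
ΔS = 859 − 12.6 = 846.4 mg/L, so the substrate removal rate is 43700 × 846.4/1000 = 36988 kg soluble BOD₅/d.
P_X = Y_obs · Q(S₀ − S) = 0.6160 × 36988 = 22784 kg VSS/d.

P_X ≈ 22800 kg VSS/d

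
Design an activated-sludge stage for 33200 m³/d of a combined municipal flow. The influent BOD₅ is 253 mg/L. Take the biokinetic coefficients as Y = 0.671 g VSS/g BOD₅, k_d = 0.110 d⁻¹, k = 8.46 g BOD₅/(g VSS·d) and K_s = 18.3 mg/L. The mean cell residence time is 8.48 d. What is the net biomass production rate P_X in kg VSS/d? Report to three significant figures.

For a completely mixed reactor with recycle the Lawrence–McCarty relation gives S = K_s·(1 + k_d·θ_c) / [θ_c·(Y·k − k_d) − 1] = 18.3 × (1 + 0.110 × 8.48) / [8.48 × (0.671 × 8.46 − 0.110) − 1] = 35.37 / 46.21 = 0.7655 mg/L.
Correct the yield for decay: Y_obs = Y/(1 + k_d θ_c) = 0.671 / (1 + 0.110 × 8.48) = 0.671 / 1.933 = 0.3472.
Mass of BOD₅ removed per day: Q(S₀ − S) = 33200 × 252.2 g/m³ = 8374 kg/d.
So the net sludge growth is P_X = 0.3472 × 8374 = 2907 kg VSS/d.

P_X ≈ 2910 kg VSS/d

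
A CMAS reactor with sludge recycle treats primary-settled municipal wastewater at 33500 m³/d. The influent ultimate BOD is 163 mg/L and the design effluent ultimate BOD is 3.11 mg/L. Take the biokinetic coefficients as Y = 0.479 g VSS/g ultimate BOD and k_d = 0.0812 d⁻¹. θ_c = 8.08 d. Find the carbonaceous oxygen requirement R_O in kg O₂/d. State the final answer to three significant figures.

R_O ≈ 3160 kg O₂/d

The observed yield is Y_obs = Y/(1 + k_d·θ_c) = 0.479 / (1 + 0.0812 × 8.08) = 0.479 / 1.656 = 0.2892 g VSS per g ultimate BOD removed.
Q·(S₀ − S) = 33500 × (163 − 3.11) × 10⁻³ = 5356 kg/d removed.
Net sludge production P_X = 0.2892 × 5356 = 1549 kg VSS/d.
R_O = Q·(S₀ − S) − 1.42·P_X = 5356 − 1.42 × 1549 = 3156 kg O₂/d.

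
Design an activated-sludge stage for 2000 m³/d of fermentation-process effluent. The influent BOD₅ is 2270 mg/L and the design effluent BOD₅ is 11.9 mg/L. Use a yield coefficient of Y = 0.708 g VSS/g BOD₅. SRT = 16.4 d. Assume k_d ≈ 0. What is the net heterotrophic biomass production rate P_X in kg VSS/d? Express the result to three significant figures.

No decay correction is needed, so Y_obs = Y = 0.708.
Substrate removed = Q·(S₀ − S) = 2000 m³/d × (2270 − 11.9) g/m³ = 4.52×10^6 g/d = 4516 kg/d.
So the net sludge growth is P_X = 0.7080 × 4516 = 3197 kg VSS/d.

P_X ≈ 3200 kg VSS/d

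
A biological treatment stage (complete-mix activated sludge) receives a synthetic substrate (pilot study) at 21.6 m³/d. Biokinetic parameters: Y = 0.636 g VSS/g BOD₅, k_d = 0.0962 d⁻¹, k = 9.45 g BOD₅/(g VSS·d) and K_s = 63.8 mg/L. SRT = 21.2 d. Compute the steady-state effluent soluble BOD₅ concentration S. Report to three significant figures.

S ≈ 1.56 mg/L

For a completely mixed reactor with recycle the Lawrence–McCarty relation gives S = K_s·(1 + k_d·θ_c) / [θ_c·(Y·k − k_d) − 1] = 63.8 × (1 + 0.0962 × 21.2) / [21.2 × (0.636 × 9.45 − 0.0962) − 1] = 193.9 / 124.4 = 1.559 mg/L.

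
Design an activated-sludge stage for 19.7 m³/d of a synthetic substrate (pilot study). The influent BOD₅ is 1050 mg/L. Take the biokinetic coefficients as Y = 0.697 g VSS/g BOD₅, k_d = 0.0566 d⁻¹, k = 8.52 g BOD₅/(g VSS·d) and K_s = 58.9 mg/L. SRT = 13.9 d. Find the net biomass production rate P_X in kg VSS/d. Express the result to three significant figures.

Effluent substrate depends only on kinetics and SRT: S = K_s(1 + k_d θ_c) / [θ_c(Yk − k_d) − 1] = 58.9 × (1 + 0.0566 × 13.9) / [13.9 × (0.697 × 8.52 − 0.0566) − 1] = 105.2 / 80.76 = 1.303 mg/L.
Observed yield with endogenous decay: Y_obs = Y / (1 + k_d·θ_c) = 0.697 / (1 + 0.0566 × 13.9) = 0.697 / 1.787 = 0.3901 g VSS/g BOD₅.
ΔS = 1050 − 1.30 = 1049 mg/L, so the substrate removal rate is 19.7 × 1049/1000 = 20.66 kg BOD₅/d.
Net biomass production P_X = Y_obs × Q·(S₀ − S) = 0.3901 × 20.66 = 8.059 kg VSS/d.

P_X ≈ 8.06 kg VSS/d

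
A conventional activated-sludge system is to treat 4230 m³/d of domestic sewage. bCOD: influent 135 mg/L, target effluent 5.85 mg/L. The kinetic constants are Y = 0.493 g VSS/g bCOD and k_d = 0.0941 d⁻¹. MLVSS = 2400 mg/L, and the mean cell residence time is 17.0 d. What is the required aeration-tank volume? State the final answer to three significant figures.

From the SRT design equation V = Y Q (S₀−S) θ_c / [X (1 + k_d θ_c)] = 0.493 × 4230 × (135 − 5.85) × 17.0 / [2400 × (1 + 0.0941 × 17.0)] = 4.58×10^6 / 6239 = 733.8 m³.

V ≈ 734 m³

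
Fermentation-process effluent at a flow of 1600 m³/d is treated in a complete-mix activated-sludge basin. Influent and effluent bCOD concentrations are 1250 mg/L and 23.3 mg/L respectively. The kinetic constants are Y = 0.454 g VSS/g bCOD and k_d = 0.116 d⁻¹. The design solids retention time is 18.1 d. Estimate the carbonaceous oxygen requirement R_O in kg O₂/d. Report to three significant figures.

Y_obs = Y / (1 + k_d θ_c) = 0.454 / (1 + 0.116 × 18.1) = 0.454 / 3.100 = 0.1465.
ΔS = 1250 − 23.3 = 1227 mg/L, so the substrate removal rate is 1600 × 1227/1000 = 1963 kg bCOD/d.
P_X = Y_obs·Q·(S₀ − S) = 0.1465 × 1963 = 287.5 kg VSS/d.
Carbonaceous O₂ demand = substrate oxidised − cell-mass equivalent = 1963 − 1.42 × 287.5 = 1554 kg O₂/d.

R_O ≈ 1550 kg O₂/d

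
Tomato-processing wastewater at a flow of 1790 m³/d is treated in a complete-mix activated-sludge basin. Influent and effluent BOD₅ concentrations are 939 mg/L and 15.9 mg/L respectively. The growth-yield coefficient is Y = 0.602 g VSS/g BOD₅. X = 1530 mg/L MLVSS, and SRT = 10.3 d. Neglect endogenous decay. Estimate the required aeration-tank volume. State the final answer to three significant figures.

V·X = Y·Q·ΔS·θ_c gives V = 0.602 × 1790 × (939 − 15.9) × 10.3 / 1530 = 6696 m³.

V ≈ 6700 m³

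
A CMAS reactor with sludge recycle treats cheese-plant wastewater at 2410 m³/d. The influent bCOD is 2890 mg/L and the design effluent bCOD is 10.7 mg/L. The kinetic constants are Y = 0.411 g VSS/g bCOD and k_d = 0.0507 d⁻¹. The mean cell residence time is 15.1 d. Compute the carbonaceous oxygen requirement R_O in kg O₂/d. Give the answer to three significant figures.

Observed yield with endogenous decay: Y_obs = Y / (1 + k_d·θ_c) = 0.411 / (1 + 0.0507 × 15.1) = 0.411 / 1.766 = 0.2328 g VSS/g bCOD.
Substrate removed = Q·(S₀ − S) = 2410 m³/d × (2890 − 10.7) g/m³ = 6.94×10^6 g/d = 6939 kg/d.
Biomass synthesised: P_X = Y_obs × 6939 = 1615 kg VSS/d.
Carbonaceous O₂ demand = substrate oxidised − cell-mass equivalent = 6939 − 1.42 × 1615 = 4645 kg O₂/d.

R_O ≈ 4650 kg O₂/d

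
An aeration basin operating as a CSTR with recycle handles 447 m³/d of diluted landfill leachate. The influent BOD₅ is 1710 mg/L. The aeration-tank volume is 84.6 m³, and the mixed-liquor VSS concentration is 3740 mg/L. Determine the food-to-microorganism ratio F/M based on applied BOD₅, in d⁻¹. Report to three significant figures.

F/M ≈ 2.42 d⁻¹

F/M = applied load / biomass = Q·S₀/(V·X) = 447 × 1710 / (84.60 × 3740) = 2.416 d⁻¹.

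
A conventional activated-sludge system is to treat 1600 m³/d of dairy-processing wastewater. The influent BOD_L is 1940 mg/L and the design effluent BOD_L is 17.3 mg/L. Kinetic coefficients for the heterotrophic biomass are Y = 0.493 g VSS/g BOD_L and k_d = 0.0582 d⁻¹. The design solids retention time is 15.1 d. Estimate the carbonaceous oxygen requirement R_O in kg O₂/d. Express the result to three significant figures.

R_O ≈ 1930 kg O₂/d

The observed yield is Y_obs = Y/(1 + k_d·θ_c) = 0.493 / (1 + 0.0582 × 15.1) = 0.493 / 1.879 = 0.2624 g VSS per g BOD_L removed.
Substrate removed = Q·(S₀ − S) = 1600 m³/d × (1940 − 17.3) g/m³ = 3.08×10^6 g/d = 3076 kg/d.
Net sludge production P_X = 0.2624 × 3076 = 807.2 kg VSS/d.
R_O = Q·(S₀ − S) − 1.42·P_X = 3076 − 1.42 × 807.2 = 1930 kg O₂/d.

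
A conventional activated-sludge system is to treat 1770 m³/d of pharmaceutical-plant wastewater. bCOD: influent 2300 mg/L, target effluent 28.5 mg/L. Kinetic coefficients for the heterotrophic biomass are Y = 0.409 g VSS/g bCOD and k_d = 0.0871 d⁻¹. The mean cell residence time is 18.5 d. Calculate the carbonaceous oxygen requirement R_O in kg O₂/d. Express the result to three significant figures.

Y_obs = Y / (1 + k_d θ_c) = 0.409 / (1 + 0.0871 × 18.5) = 0.409 / 2.611 = 0.1566.
Substrate removed = Q·(S₀ − S) = 1770 m³/d × (2300 − 28.5) g/m³ = 4.02×10^6 g/d = 4021 kg/d.
Net sludge production P_X = 0.1566 × 4021 = 629.7 kg VSS/d.
Carbonaceous O₂ demand = substrate oxidised − cell-mass equivalent = 4021 − 1.42 × 629.7 = 3126 kg O₂/d.

R_O ≈ 3130 kg O₂/d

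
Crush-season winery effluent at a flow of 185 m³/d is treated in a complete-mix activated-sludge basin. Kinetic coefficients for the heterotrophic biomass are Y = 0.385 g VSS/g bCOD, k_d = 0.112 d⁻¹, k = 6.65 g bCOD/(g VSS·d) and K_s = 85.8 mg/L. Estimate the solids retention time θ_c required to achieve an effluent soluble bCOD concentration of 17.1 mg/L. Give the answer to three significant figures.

θ_c ≈ 3.19 d

From 1/θ_c = Y·k·S/(K_s + S) − k_d: Y·k·S/(K_s+S) = 0.385 × 6.65 × 17.1 / (85.8 + 17.1) = 0.4255 d⁻¹.
Then 1/θ_c = μ − k_d = 0.4255 − 0.112 = 0.3135 d⁻¹, giving θ_c = 3.190 d.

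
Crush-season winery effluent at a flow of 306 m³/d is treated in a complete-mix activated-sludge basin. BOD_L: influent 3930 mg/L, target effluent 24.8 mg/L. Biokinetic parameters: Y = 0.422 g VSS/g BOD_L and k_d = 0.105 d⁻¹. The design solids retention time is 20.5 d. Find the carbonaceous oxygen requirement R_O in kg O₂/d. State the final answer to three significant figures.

R_O ≈ 968 kg O₂/d

The observed yield is Y_obs = Y/(1 + k_d·θ_c) = 0.422 / (1 + 0.105 × 20.5) = 0.422 / 3.152 = 0.1339 g VSS per g BOD_L removed.
Mass of BOD_L removed per day: Q(S₀ − S) = 306 × 3905 g/m³ = 1195 kg/d.
Biomass synthesised: P_X = Y_obs × 1195 = 160.0 kg VSS/d.
Carbonaceous O₂ demand = substrate oxidised − cell-mass equivalent = 1195 − 1.42 × 160.0 = 967.8 kg O₂/d.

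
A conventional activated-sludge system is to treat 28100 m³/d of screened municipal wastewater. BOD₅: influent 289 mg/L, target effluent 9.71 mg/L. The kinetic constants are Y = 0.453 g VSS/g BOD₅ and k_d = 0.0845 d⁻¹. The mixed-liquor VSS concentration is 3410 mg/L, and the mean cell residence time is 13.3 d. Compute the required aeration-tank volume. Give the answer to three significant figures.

Rearranging the biomass balance for a CMAS with decay, V = Y·Q·ΔS·θ_c / [X·(1+k_d θ_c)] = 0.453 × 28100 × (289 − 9.71) × 13.3 / [3410 × (1 + 0.0845 × 13.3)] = 4.73×10^7 / 7242 = 6529 m³.

V ≈ 6530 m³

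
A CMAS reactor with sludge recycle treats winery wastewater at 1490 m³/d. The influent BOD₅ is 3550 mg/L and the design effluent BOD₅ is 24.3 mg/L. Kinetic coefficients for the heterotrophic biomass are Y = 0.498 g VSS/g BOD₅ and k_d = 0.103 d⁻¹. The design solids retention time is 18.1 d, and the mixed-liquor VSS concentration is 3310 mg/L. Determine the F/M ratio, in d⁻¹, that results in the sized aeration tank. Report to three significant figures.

From the SRT design equation V = Y Q (S₀−S) θ_c / [X (1 + k_d θ_c)] = 0.498 × 1490 × (3550 − 24.3) × 18.1 / [3310 × (1 + 0.103 × 18.1)] = 4.74×10^7 / 9481 = 4995 m³.
F/M = applied load / biomass = Q·S₀/(V·X) = 1490 × 3550 / (4995 × 3310) = 0.3200 d⁻¹.

F/M ≈ 0.320 d⁻¹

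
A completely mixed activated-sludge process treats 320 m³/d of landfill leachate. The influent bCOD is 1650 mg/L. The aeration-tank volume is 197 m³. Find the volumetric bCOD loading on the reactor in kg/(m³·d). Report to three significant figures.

L_v ≈ 2.68 kg bCOD/(m³·d)

L_v = Q S₀ / V = 320 × 1650 × 10⁻³ / 197.0 = 2.680 kg/(m³·d).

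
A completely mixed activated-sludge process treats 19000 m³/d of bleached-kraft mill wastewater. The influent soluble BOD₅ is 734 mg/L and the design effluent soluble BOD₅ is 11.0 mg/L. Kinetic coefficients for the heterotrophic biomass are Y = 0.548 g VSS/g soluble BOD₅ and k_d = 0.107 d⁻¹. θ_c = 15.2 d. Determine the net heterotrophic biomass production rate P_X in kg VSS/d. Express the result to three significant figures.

P_X ≈ 2870 kg VSS/d

The observed yield is Y_obs = Y/(1 + k_d·θ_c) = 0.548 / (1 + 0.107 × 15.2) = 0.548 / 2.626 = 0.2087 g VSS per g soluble BOD₅ removed.
Q·(S₀ − S) = 19000 × (734 − 11.0) × 10⁻³ = 13737 kg/d removed.
Biomass produced: P_X = Y_obs·Q·ΔS = 0.2087 × 13737 ≈ 2866 kg VSS/d.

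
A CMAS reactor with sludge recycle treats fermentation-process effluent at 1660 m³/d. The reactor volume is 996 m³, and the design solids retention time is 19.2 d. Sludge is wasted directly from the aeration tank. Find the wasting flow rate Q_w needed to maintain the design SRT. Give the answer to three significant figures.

Wasting from the aeration tank: Q_w = V / θ_c = 996.0 / 19.2 = 51.88 m³/d.

Q_w ≈ 51.9 m³/d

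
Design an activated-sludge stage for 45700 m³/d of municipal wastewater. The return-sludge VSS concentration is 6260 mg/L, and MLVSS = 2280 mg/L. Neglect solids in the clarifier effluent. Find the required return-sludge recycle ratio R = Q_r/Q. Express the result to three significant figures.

R ≈ 0.573

Mass balance around the secondary clarifier (neglecting effluent solids): R = X / (X_r − X) = 2280 / (6260 − 2280) = 0.5729.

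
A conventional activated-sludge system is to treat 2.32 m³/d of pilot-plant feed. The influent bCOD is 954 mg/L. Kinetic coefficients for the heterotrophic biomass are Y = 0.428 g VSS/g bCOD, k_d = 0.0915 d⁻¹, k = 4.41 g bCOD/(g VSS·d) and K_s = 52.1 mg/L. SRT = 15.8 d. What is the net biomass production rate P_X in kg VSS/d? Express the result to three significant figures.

From the Monod/SRT balance for a CMAS, S = K_s·(1+k_d θ_c)/[θ_c·(Y k − k_d) − 1] = 52.1 × (1 + 0.0915 × 15.8) / [15.8 × (0.428 × 4.41 − 0.0915) − 1] = 127.4 / 27.38 = 4.654 mg/L.
Observed yield with endogenous decay: Y_obs = Y / (1 + k_d·θ_c) = 0.428 / (1 + 0.0915 × 15.8) = 0.428 / 2.446 = 0.1750 g VSS/g bCOD.
ΔS = 954 − 4.65 = 949.4 mg/L, so the substrate removal rate is 2.32 × 949.4/1000 = 2.202 kg bCOD/d.
Biomass produced: P_X = Y_obs·Q·ΔS = 0.1750 × 2.202 ≈ 0.3854 kg VSS/d.

P_X ≈ 0.385 kg VSS/d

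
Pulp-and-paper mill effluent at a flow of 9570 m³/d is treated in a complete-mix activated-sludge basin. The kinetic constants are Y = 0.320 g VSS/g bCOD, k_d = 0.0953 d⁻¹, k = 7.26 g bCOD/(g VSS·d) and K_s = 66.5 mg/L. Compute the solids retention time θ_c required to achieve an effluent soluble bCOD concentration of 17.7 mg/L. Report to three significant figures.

θ_c ≈ 2.54 d

Specific growth rate at S = 17.7 mg/L: μ = YkS/(K_s+S) = 0.320·7.26·17.7/(66.5+17.7) = 0.4884 d⁻¹.
Then 1/θ_c = μ − k_d = 0.4884 − 0.0953 = 0.3931 d⁻¹, giving θ_c = 2.544 d.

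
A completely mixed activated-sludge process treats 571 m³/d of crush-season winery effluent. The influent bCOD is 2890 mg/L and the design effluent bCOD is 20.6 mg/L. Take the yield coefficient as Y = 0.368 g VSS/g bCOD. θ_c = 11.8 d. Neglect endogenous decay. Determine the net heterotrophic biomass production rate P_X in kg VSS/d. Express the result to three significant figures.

P_X ≈ 603 kg VSS/d

No decay correction is needed, so Y_obs = Y = 0.368.
Substrate removed = Q·(S₀ − S) = 571 m³/d × (2890 − 20.6) g/m³ = 1.64×10^6 g/d = 1638 kg/d.
Net biomass production P_X = Y_obs × Q·(S₀ − S) = 0.3680 × 1638 = 602.9 kg VSS/d.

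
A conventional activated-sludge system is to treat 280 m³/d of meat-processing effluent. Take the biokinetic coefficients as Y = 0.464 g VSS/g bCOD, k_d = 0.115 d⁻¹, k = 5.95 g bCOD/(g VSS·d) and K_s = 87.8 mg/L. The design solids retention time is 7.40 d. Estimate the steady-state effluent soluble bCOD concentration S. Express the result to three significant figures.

For a completely mixed reactor with recycle the Lawrence–McCarty relation gives S = K_s·(1 + k_d·θ_c) / [θ_c·(Y·k − k_d) − 1] = 87.8 × (1 + 0.115 × 7.40) / [7.40 × (0.464 × 5.95 − 0.115) − 1] = 162.5 / 18.58 = 8.747 mg/L.

S ≈ 8.75 mg/L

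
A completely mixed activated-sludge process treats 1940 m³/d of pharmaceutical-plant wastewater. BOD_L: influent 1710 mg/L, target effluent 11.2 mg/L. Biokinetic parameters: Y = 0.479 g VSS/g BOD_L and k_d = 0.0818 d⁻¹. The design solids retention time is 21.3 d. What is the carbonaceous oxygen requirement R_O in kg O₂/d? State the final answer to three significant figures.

The observed yield is Y_obs = Y/(1 + k_d·θ_c) = 0.479 / (1 + 0.0818 × 21.3) = 0.479 / 2.742 = 0.1747 g VSS per g BOD_L removed.
Substrate removed = Q·(S₀ − S) = 1940 m³/d × (1710 − 11.2) g/m³ = 3.3×10^6 g/d = 3296 kg/d.
P_X = Y_obs·Q·(S₀ − S) = 0.1747 × 3296 = 575.6 kg VSS/d.
R_O = Q·ΔS − 1.42 P_X = 3296 − 817.4 = 2478 kg O₂/d.

R_O ≈ 2480 kg O₂/d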